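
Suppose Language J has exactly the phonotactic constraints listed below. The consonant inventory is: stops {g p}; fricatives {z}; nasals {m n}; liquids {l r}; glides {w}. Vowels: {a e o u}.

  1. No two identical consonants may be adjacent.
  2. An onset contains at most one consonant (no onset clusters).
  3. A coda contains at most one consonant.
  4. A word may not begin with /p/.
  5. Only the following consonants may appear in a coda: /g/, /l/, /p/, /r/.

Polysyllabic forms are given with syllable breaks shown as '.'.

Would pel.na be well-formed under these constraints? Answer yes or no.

pel.na — violates constraint 4: word begins with /p/ → ill-formed

no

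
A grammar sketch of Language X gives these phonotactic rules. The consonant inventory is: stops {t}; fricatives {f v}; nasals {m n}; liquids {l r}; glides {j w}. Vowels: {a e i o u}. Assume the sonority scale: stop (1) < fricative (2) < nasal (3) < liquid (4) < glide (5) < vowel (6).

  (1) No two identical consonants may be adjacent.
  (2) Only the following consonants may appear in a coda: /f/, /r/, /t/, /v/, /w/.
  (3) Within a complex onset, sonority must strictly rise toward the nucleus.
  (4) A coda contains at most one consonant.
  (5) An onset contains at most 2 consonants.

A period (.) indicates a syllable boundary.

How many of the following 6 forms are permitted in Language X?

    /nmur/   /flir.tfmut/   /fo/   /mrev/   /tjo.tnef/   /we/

4

/nmur/ — violates constraint 3: syllable 1 onset /nm/: /n/ (nasal, 3) → /m/ (nasal, 3) does not rise → not permitted
/flir.tfmut/ — violates constraint 5: syllable 2 onset /tfm/ has 3 consonants (> 2) → not permitted
/fo/ — σ1 onset /f/, coda /∅/ ok → permitted
/mrev/ — σ1 onset /mr/ (3→4 rises), coda /v/ ok → permitted
/tjo.tnef/ — σ1 onset /tj/ (1→5 rises), coda /∅/ ok; σ2 onset /tn/ (1→3 rises), coda /f/ ok → permitted
/we/ — σ1 onset /w/, coda /∅/ ok → permitted
Permitted: /fo/, /mrev/, /tjo.tnef/, /we/ → 4.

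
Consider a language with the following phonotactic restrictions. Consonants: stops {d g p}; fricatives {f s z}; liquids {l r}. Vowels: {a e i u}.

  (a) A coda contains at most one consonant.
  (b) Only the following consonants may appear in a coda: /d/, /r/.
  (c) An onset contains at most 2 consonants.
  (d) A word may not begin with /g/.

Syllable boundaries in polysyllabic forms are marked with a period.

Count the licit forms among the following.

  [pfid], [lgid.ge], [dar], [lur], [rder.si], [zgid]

6

[pfid] — σ1 onset /pf/ (2C), coda /d/ ok → licit
[lgid.ge] — σ1 onset /lg/ (2C), coda /d/ ok; σ2 onset /g/, coda /∅/ ok → licit
[dar] — σ1 onset /d/, coda /r/ ok → licit
[lur] — σ1 onset /l/, coda /r/ ok → licit
[rder.si] — σ1 onset /rd/ (2C), coda /r/ ok; σ2 onset /s/, coda /∅/ ok → licit
[zgid] — σ1 onset /zg/ (2C), coda /d/ ok → licit
Licit: [pfid], [lgid.ge], [dar], [lur], [rder.si], [zgid] → 6.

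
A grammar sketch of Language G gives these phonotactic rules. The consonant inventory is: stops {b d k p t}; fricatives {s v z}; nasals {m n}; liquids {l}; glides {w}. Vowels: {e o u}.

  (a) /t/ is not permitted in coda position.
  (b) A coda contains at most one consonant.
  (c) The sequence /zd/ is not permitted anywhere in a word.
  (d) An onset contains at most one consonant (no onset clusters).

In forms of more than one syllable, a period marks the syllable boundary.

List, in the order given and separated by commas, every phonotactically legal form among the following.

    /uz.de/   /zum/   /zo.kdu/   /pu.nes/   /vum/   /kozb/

/uz.de/ — violates constraint (c): contains banned sequence /zd/ → phonotactically illegal
/zum/ — σ1 onset /z/, coda /m/ ok → phonotactically legal
/zo.kdu/ — violates constraint (d): syllable 2 onset /kd/ has 2 consonants (> 1) → phonotactically illegal
/pu.nes/ — σ1 onset /p/, coda /∅/ ok; σ2 onset /n/, coda /s/ ok → phonotactically legal
/vum/ — σ1 onset /v/, coda /m/ ok → phonotactically legal
/kozb/ — violates constraint (b): syllable 1 coda /zb/ has 2 consonants (> 1) → phonotactically illegal

/zum/, /pu.nes/, /vum/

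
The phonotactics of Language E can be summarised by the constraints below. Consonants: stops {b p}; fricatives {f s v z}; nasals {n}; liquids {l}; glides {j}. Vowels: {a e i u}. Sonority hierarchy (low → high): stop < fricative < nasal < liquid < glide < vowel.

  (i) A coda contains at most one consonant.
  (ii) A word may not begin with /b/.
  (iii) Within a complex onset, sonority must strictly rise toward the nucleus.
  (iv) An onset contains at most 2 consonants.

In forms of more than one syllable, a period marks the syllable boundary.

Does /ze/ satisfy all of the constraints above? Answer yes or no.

/ze/ — σ1 onset /z/, coda /∅/ ok → licit

yes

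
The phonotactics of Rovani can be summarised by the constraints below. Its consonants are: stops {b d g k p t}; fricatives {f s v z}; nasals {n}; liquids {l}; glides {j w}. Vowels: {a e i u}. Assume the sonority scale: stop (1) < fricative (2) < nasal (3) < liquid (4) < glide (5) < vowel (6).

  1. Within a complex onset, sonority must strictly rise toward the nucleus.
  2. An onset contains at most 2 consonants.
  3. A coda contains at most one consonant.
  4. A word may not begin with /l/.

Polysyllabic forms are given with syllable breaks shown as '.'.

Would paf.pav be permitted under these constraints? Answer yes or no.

paf.pav — σ1 onset /p/, coda /f/ ok; σ2 onset /p/, coda /v/ ok → permitted

yes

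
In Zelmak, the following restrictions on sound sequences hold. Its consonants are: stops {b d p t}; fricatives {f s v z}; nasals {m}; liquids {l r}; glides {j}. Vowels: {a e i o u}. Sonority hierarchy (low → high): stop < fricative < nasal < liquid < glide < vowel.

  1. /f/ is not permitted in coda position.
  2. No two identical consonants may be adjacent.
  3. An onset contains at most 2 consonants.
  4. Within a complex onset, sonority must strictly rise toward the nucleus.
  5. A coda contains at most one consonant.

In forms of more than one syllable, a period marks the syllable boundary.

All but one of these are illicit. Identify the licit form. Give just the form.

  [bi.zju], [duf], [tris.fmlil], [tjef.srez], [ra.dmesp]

[bi.zju] — σ1 onset /b/, coda /∅/ ok; σ2 onset /zj/ (2→5 rises), coda /∅/ ok → licit
[duf] — violates constraint 1: syllable 1 coda contains /f/ → illicit
[tris.fmlil] — violates constraint 3: syllable 2 onset /fml/ has 3 consonants (> 2) → illicit
[tjef.srez] — violates constraint 1: syllable 1 coda contains /f/ → illicit
[ra.dmesp] — violates constraint 5: syllable 2 coda /sp/ has 2 consonants (> 1) → illicit

[bi.zju]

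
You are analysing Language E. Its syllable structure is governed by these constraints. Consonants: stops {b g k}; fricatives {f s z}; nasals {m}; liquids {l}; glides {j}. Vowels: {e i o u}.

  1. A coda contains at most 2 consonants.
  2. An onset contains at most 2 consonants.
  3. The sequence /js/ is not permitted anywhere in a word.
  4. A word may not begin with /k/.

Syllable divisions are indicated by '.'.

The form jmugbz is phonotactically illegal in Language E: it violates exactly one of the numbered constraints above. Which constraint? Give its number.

1

jmugbz: syllable 1 coda /gbz/ has 3 consonants (> 2).
This is a violation of constraint 1: "A coda contains at most 2 consonants."
The remaining constraints (2, 3, 4) are satisfied.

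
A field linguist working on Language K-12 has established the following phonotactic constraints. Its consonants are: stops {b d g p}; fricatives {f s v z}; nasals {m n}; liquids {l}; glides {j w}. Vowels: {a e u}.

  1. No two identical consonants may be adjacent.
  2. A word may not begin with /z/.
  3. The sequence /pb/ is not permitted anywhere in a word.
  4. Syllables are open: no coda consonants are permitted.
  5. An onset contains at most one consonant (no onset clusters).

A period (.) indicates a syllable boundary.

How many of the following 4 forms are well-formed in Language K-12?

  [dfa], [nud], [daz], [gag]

[dfa] — violates constraint 5: syllable 1 onset /df/ has 2 consonants (> 1) → ill-formed
[nud] — violates constraint 4: syllable 1 coda /d/ has 1 consonant (> 0) → ill-formed
[daz] — violates constraint 4: syllable 1 coda /z/ has 1 consonant (> 0) → ill-formed
[gag] — violates constraint 4: syllable 1 coda /g/ has 1 consonant (> 0) → ill-formed
No form is well-formed → 0.

0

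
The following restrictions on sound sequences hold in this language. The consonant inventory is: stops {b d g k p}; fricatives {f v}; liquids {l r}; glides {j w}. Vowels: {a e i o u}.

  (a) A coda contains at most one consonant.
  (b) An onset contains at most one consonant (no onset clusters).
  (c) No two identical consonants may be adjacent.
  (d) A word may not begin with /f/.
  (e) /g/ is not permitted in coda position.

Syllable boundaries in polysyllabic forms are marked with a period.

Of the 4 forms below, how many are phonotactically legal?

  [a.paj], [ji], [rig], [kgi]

2

[a.paj] — σ1 onset /∅/, coda /∅/ ok; σ2 onset /p/, coda /j/ ok → phonotactically legal
[ji] — σ1 onset /j/, coda /∅/ ok → phonotactically legal
[rig] — violates constraint (e): syllable 1 coda contains /g/ → phonotactically illegal
[kgi] — violates constraint (b): syllable 1 onset /kg/ has 2 consonants (> 1) → phonotactically illegal
Phonotactically legal: [a.paj], [ji] → 2.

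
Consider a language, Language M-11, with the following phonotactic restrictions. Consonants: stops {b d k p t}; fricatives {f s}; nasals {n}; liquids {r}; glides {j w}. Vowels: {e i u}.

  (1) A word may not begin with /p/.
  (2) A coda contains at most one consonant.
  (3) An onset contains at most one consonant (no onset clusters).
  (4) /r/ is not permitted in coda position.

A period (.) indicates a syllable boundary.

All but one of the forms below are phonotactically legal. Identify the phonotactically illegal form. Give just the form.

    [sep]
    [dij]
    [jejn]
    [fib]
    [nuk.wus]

[jejn]

[sep] — σ1 onset /s/, coda /p/ ok → phonotactically legal
[dij] — σ1 onset /d/, coda /j/ ok → phonotactically legal
[jejn] — violates constraint 2: syllable 1 coda /jn/ has 2 consonants (> 1) → phonotactically illegal
[fib] — σ1 onset /f/, coda /b/ ok → phonotactically legal
[nuk.wus] — σ1 onset /n/, coda /k/ ok; σ2 onset /w/, coda /s/ ok → phonotactically legal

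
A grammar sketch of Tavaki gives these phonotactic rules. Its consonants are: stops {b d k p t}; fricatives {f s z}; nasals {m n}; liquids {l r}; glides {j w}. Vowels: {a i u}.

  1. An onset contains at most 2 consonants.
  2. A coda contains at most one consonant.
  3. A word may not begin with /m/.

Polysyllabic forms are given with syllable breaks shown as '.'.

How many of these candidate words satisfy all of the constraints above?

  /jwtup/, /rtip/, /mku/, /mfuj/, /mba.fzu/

1

/jwtup/ — violates constraint 1: syllable 1 onset /jwt/ has 3 consonants (> 2) → ill-formed
/rtip/ — σ1 onset /rt/ (2C), coda /p/ ok → well-formed
/mku/ — violates constraint 3: word begins with /m/ → ill-formed
/mfuj/ — violates constraint 3: word begins with /m/ → ill-formed
/mba.fzu/ — violates constraint 3: word begins with /m/ → ill-formed
Well-formed: /rtip/ → 1.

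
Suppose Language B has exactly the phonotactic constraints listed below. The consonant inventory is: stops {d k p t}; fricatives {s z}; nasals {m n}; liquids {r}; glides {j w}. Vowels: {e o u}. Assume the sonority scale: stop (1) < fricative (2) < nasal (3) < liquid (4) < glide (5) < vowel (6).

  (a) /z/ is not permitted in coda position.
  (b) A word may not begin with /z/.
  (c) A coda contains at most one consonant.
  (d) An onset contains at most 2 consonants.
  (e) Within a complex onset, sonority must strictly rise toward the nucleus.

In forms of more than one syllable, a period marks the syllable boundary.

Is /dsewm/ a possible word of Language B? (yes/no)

/dsewm/ — violates constraint (c): syllable 1 coda /wm/ has 2 consonants (> 1) → illicit

no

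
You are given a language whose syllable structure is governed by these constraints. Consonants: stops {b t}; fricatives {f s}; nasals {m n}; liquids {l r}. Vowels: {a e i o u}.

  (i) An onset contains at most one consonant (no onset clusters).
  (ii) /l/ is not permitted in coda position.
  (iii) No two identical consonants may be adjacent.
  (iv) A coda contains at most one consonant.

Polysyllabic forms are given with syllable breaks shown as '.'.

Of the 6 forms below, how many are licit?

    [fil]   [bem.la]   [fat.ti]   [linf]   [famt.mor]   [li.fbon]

[fil] — violates constraint (ii): syllable 1 coda contains /l/ → illicit
[bem.la] — σ1 onset /b/, coda /m/ ok; σ2 onset /l/, coda /∅/ ok → licit
[fat.ti] — violates constraint (iii): adjacent identical consonants /tt/ → illicit
[linf] — violates constraint (iv): syllable 1 coda /nf/ has 2 consonants (> 1) → illicit
[famt.mor] — violates constraint (iv): syllable 1 coda /mt/ has 2 consonants (> 1) → illicit
[li.fbon] — violates constraint (i): syllable 2 onset /fb/ has 2 consonants (> 1) → illicit
Licit: [bem.la] → 1.

1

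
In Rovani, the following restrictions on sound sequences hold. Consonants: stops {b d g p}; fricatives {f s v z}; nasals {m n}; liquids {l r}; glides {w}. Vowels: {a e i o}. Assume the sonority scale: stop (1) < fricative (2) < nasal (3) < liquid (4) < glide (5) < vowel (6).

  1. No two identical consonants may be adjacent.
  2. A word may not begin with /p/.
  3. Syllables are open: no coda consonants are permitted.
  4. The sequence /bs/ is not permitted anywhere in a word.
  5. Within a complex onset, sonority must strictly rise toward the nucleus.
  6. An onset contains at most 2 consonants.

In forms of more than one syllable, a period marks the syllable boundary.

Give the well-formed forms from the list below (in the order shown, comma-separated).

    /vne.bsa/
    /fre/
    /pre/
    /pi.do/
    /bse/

/fre/

/vne.bsa/ — violates constraint 4: contains banned sequence /bs/ → ill-formed
/fre/ — σ1 onset /fr/ (2→4 rises), coda /∅/ ok → well-formed
/pre/ — violates constraint 2: word begins with /p/ → ill-formed
/pi.do/ — violates constraint 2: word begins with /p/ → ill-formed
/bse/ — violates constraint 4: contains banned sequence /bs/ → ill-formed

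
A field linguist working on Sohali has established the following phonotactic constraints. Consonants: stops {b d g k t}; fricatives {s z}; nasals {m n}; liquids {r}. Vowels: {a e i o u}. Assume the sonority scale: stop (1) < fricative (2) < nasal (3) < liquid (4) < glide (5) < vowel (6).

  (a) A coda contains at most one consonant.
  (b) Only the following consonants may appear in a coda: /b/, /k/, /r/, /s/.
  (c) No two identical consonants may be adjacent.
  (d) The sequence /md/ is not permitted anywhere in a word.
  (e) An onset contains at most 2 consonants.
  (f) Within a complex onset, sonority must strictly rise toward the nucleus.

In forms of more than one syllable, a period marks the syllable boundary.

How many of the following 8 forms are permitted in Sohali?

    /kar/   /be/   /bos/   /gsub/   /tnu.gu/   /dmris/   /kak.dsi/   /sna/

/kar/ — σ1 onset /k/, coda /r/ ok → permitted
/be/ — σ1 onset /b/, coda /∅/ ok → permitted
/bos/ — σ1 onset /b/, coda /s/ ok → permitted
/gsub/ — σ1 onset /gs/ (1→2 rises), coda /b/ ok → permitted
/tnu.gu/ — σ1 onset /tn/ (1→3 rises), coda /∅/ ok; σ2 onset /g/, coda /∅/ ok → permitted
/dmris/ — violates constraint (e): syllable 1 onset /dmr/ has 3 consonants (> 2) → not permitted
/kak.dsi/ — σ1 onset /k/, coda /k/ ok; σ2 onset /ds/ (1→2 rises), coda /∅/ ok → permitted
/sna/ — σ1 onset /sn/ (2→3 rises), coda /∅/ ok → permitted
Permitted: /kar/, /be/, /bos/, /gsub/, /tnu.gu/, /kak.dsi/, /sna/ → 7.

7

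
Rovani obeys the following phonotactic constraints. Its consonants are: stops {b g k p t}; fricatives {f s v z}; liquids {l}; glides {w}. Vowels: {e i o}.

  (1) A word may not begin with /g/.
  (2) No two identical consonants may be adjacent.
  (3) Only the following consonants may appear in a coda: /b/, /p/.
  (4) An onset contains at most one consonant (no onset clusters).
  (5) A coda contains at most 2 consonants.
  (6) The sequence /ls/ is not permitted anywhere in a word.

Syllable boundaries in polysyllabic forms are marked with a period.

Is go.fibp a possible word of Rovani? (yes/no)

go.fibp — violates constraint 1: word begins with /g/ → phonotactically illegal

no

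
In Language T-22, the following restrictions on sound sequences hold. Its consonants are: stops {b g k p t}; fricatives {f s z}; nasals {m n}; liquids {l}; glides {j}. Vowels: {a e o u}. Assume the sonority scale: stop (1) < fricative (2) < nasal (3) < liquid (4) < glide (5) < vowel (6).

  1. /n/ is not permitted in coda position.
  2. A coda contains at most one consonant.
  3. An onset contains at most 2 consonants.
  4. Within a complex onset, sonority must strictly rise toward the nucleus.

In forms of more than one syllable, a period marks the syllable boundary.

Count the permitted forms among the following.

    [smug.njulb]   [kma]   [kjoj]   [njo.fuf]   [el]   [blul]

[smug.njulb] — violates constraint 2: syllable 2 coda /lb/ has 2 consonants (> 1) → not permitted
[kma] — σ1 onset /km/ (1→3 rises), coda /∅/ ok → permitted
[kjoj] — σ1 onset /kj/ (1→5 rises), coda /j/ ok → permitted
[njo.fuf] — σ1 onset /nj/ (3→5 rises), coda /∅/ ok; σ2 onset /f/, coda /f/ ok → permitted
[el] — σ1 onset /∅/, coda /l/ ok → permitted
[blul] — σ1 onset /bl/ (1→4 rises), coda /l/ ok → permitted
Permitted: [kma], [kjoj], [njo.fuf], [el], [blul] → 5.

5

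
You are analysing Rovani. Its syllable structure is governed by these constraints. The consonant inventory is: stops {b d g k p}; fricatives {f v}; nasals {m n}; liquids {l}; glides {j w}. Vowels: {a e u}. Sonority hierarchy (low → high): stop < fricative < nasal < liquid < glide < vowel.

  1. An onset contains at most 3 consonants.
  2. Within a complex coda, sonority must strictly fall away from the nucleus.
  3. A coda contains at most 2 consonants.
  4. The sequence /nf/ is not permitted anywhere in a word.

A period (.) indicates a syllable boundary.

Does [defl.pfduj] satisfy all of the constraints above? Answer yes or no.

[defl.pfduj] — violates constraint 2: syllable 1 coda /fl/: /f/ (fricative, 2) → /l/ (liquid, 4) does not fall → phonotactically illegal

no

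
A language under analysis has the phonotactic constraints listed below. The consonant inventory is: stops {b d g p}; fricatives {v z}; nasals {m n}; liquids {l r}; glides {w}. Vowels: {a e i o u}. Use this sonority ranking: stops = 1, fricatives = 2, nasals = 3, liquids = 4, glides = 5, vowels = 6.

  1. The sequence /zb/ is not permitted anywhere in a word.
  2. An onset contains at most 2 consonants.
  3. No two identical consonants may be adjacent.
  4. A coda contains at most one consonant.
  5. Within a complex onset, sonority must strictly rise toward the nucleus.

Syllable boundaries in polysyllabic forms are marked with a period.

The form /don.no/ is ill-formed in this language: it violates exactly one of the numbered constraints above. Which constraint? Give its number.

/don.no/: adjacent identical consonants /nn/.
This is a violation of constraint 3: "No two identical consonants may be adjacent."
The remaining constraints (1, 2, 4, 5) are satisfied.

3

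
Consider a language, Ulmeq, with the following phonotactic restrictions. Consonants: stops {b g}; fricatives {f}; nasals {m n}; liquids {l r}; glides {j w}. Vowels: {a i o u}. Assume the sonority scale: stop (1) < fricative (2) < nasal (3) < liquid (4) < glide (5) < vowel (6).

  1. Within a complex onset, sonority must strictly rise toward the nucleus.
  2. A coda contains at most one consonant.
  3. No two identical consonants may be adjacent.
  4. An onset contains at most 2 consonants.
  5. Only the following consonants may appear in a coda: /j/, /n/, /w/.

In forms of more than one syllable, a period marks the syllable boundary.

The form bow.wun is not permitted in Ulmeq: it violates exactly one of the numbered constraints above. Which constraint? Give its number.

bow.wun: adjacent identical consonants /ww/.
This is a violation of constraint 3: "No two identical consonants may be adjacent."
The remaining constraints (1, 2, 4, 5) are satisfied.

3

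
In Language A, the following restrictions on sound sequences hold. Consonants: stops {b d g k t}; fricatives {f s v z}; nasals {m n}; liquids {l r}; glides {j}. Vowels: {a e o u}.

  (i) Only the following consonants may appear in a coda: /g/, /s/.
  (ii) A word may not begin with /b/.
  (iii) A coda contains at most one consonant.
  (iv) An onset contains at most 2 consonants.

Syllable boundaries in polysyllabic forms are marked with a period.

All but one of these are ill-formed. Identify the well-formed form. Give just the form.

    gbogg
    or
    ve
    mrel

ve

gbogg — violates constraint (iii): syllable 1 coda /gg/ has 2 consonants (> 1) → ill-formed
or — violates constraint (i): syllable 1 coda contains /r/, which is not a licensed coda consonant → ill-formed
ve — σ1 onset /v/, coda /∅/ ok → well-formed
mrel — violates constraint (i): syllable 1 coda contains /l/, which is not a licensed coda consonant → ill-formed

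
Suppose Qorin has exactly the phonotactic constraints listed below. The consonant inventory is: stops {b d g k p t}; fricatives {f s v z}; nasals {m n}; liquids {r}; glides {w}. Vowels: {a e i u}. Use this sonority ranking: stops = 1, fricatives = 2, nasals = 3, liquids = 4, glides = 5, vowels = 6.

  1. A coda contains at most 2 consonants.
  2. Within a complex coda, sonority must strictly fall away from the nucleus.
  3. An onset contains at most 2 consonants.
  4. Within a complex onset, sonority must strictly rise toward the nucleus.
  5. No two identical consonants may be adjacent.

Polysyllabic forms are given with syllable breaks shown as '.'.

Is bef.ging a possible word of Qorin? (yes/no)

yes

bef.ging — σ1 onset /b/, coda /f/ ok; σ2 onset /g/, coda /ng/ (3→1 falls) ok → licit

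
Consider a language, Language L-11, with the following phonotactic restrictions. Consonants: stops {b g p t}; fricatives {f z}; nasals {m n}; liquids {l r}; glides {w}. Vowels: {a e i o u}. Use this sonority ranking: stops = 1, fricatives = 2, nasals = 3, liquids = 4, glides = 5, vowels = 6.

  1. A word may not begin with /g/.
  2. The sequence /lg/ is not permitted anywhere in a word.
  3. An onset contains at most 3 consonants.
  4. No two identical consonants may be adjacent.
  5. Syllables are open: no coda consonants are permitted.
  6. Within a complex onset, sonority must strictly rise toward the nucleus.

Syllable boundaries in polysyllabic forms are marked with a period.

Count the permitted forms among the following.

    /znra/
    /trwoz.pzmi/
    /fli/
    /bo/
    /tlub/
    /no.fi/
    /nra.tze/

5

/znra/ — σ1 onset /znr/ (2→3→4 rises), coda /∅/ ok → permitted
/trwoz.pzmi/ — violates constraint 5: syllable 1 coda /z/ has 1 consonant (> 0) → not permitted
/fli/ — σ1 onset /fl/ (2→4 rises), coda /∅/ ok → permitted
/bo/ — σ1 onset /b/, coda /∅/ ok → permitted
/tlub/ — violates constraint 5: syllable 1 coda /b/ has 1 consonant (> 0) → not permitted
/no.fi/ — σ1 onset /n/, coda /∅/ ok; σ2 onset /f/, coda /∅/ ok → permitted
/nra.tze/ — σ1 onset /nr/ (3→4 rises), coda /∅/ ok; σ2 onset /tz/ (1→2 rises), coda /∅/ ok → permitted
Permitted: /znra/, /fli/, /bo/, /no.fi/, /nra.tze/ → 5.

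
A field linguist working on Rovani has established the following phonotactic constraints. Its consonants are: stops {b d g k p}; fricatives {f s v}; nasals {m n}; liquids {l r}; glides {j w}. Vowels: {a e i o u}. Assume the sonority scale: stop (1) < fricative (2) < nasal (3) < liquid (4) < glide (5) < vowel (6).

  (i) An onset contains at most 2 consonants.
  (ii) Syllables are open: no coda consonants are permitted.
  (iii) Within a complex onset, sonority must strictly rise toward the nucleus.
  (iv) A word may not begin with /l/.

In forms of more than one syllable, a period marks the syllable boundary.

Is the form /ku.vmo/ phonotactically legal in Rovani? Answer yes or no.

yes

/ku.vmo/ — σ1 onset /k/, coda /∅/ ok; σ2 onset /vm/ (2→3 rises), coda /∅/ ok → phonotactically legal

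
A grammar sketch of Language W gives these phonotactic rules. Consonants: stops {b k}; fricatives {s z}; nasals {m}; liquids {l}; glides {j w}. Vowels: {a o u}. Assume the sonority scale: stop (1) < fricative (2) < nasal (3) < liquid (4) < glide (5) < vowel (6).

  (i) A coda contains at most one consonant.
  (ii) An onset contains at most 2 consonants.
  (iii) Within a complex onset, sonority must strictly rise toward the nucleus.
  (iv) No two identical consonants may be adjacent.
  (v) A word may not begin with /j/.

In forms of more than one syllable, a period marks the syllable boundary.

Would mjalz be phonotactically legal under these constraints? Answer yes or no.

mjalz — violates constraint (i): syllable 1 coda /lz/ has 2 consonants (> 1) → phonotactically illegal

no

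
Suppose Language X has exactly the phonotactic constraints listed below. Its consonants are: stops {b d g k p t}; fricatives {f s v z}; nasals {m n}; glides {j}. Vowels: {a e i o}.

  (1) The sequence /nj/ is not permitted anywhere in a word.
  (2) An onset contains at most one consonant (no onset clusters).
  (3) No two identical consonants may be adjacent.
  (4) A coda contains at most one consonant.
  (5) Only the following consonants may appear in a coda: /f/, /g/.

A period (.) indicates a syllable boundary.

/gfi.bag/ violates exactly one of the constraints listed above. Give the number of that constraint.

/gfi.bag/: syllable 1 onset /gf/ has 2 consonants (> 1).
This is a violation of constraint 2: "An onset contains at most one consonant (no onset clusters)."
The remaining constraints (1, 3, 4, 5) are satisfied.

2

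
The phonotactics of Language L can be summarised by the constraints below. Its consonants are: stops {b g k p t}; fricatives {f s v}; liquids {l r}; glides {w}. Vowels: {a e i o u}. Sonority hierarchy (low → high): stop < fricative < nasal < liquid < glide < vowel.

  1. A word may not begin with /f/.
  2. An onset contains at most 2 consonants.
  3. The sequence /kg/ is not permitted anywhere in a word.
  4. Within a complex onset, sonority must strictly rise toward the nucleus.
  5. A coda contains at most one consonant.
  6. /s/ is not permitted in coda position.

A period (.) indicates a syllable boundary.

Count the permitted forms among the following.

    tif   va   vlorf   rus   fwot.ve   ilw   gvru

2

tif — σ1 onset /t/, coda /f/ ok → permitted
va — σ1 onset /v/, coda /∅/ ok → permitted
vlorf — violates constraint 5: syllable 1 coda /rf/ has 2 consonants (> 1) → not permitted
rus — violates constraint 6: syllable 1 coda contains /s/ → not permitted
fwot.ve — violates constraint 1: word begins with /f/ → not permitted
ilw — violates constraint 5: syllable 1 coda /lw/ has 2 consonants (> 1) → not permitted
gvru — violates constraint 2: syllable 1 onset /gvr/ has 3 consonants (> 2) → not permitted
Permitted: tif, va → 2.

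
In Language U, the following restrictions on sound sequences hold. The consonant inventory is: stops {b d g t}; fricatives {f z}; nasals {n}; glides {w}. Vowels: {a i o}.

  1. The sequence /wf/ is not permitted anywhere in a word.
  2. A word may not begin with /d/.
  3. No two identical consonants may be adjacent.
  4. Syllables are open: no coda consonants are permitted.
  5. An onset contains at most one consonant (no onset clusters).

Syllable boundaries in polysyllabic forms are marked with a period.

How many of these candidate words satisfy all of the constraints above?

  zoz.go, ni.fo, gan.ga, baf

zoz.go — violates constraint 4: syllable 1 coda /z/ has 1 consonant (> 0) → phonotactically illegal
ni.fo — σ1 onset /n/, coda /∅/ ok; σ2 onset /f/, coda /∅/ ok → phonotactically legal
gan.ga — violates constraint 4: syllable 1 coda /n/ has 1 consonant (> 0) → phonotactically illegal
baf — violates constraint 4: syllable 1 coda /f/ has 1 consonant (> 0) → phonotactically illegal
Phonotactically legal: ni.fo → 1.

1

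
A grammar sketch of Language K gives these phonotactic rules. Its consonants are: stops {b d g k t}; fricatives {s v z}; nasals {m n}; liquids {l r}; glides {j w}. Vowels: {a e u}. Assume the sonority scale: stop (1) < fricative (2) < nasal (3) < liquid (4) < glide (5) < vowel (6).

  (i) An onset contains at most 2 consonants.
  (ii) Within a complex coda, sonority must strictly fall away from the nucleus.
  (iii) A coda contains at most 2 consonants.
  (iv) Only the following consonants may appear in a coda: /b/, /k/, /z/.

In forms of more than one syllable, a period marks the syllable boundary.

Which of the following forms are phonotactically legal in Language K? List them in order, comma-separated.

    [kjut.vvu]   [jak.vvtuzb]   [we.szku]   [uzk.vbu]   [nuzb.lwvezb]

[kjut.vvu] — violates constraint (iv): syllable 1 coda contains /t/, which is not a licensed coda consonant → phonotactically illegal
[jak.vvtuzb] — violates constraint (i): syllable 2 onset /vvt/ has 3 consonants (> 2) → phonotactically illegal
[we.szku] — violates constraint (i): syllable 2 onset /szk/ has 3 consonants (> 2) → phonotactically illegal
[uzk.vbu] — σ1 onset /∅/, coda /zk/ (2→1 falls) ok; σ2 onset /vb/ (2C), coda /∅/ ok → phonotactically legal
[nuzb.lwvezb] — violates constraint (i): syllable 2 onset /lwv/ has 3 consonants (> 2) → phonotactically illegal

[uzk.vbu]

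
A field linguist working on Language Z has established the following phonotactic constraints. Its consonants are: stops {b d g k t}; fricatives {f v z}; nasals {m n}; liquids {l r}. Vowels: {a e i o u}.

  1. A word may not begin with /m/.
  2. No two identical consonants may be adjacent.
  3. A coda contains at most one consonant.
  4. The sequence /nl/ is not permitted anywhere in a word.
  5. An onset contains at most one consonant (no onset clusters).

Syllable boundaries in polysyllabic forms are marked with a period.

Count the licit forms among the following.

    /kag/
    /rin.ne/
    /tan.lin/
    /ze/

/kag/ — σ1 onset /k/, coda /g/ ok → licit
/rin.ne/ — violates constraint 2: adjacent identical consonants /nn/ → illicit
/tan.lin/ — violates constraint 4: contains banned sequence /nl/ → illicit
/ze/ — σ1 onset /z/, coda /∅/ ok → licit
Licit: /kag/, /ze/ → 2.

2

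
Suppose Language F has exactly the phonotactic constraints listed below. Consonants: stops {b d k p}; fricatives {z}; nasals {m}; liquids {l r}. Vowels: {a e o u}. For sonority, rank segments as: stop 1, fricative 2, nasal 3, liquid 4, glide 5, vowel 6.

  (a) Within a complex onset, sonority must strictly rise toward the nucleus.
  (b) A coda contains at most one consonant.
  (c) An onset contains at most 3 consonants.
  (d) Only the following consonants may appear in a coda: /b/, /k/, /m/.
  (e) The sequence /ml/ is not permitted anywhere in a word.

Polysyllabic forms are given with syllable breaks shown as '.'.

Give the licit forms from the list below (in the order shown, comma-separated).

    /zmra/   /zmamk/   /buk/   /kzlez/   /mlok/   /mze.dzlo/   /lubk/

/zmra/, /buk/

/zmra/ — σ1 onset /zmr/ (2→3→4 rises), coda /∅/ ok → licit
/zmamk/ — violates constraint (b): syllable 1 coda /mk/ has 2 consonants (> 1) → illicit
/buk/ — σ1 onset /b/, coda /k/ ok → licit
/kzlez/ — violates constraint (d): syllable 1 coda contains /z/, which is not a licensed coda consonant → illicit
/mlok/ — violates constraint (e): contains banned sequence /ml/ → illicit
/mze.dzlo/ — violates constraint (a): syllable 1 onset /mz/: /m/ (nasal, 3) → /z/ (fricative, 2) does not rise → illicit
/lubk/ — violates constraint (b): syllable 1 coda /bk/ has 2 consonants (> 1) → illicit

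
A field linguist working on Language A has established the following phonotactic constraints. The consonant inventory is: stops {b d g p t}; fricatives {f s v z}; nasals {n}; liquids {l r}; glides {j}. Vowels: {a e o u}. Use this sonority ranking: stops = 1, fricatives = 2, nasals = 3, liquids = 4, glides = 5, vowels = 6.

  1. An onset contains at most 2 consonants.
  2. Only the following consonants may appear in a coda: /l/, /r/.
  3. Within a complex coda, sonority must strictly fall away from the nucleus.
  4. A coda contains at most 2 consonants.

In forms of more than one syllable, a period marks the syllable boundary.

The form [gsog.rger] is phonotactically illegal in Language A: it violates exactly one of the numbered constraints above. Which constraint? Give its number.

2

[gsog.rger]: syllable 1 coda contains /g/, which is not a licensed coda consonant.
This is a violation of constraint 2: "Only the following consonants may appear in a coda: /l/, /r/."
The remaining constraints (1, 3, 4) are satisfied.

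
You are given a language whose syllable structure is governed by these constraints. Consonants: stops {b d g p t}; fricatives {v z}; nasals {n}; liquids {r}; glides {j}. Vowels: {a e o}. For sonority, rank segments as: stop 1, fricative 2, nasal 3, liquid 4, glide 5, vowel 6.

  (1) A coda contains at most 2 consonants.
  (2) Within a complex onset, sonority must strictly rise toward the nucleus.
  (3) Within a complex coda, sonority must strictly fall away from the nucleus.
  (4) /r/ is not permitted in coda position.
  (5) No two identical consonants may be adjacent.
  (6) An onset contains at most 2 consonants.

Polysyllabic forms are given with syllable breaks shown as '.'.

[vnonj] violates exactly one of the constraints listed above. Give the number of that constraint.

3

[vnonj]: syllable 1 coda /nj/: /n/ (nasal, 3) → /j/ (glide, 5) does not fall.
This is a violation of constraint 3: "Within a complex coda, sonority must strictly fall away from the nucleus."
The remaining constraints (1, 2, 4, 5, 6) are satisfied.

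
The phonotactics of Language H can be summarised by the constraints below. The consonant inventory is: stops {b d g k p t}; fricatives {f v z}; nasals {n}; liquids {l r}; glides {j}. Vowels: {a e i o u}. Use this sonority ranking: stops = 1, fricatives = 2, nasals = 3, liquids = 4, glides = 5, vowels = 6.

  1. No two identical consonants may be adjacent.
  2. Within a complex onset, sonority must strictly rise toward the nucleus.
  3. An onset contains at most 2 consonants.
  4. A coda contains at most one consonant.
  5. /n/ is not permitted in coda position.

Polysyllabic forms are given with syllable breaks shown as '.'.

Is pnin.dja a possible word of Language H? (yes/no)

no

pnin.dja — violates constraint 5: syllable 1 coda contains /n/ → not permitted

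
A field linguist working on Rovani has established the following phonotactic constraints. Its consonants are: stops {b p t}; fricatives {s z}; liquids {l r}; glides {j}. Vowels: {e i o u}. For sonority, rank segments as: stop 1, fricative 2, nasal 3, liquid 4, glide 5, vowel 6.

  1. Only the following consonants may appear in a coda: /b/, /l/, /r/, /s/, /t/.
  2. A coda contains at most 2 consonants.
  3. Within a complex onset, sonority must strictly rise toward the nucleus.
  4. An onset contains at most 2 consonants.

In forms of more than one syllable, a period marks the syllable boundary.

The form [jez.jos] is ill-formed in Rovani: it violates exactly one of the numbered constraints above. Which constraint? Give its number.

[jez.jos]: syllable 1 coda contains /z/, which is not a licensed coda consonant.
This is a violation of constraint 1: "Only the following consonants may appear in a coda: /b/, /l/, /r/, /s/, /t/."
The remaining constraints (2, 3, 4) are satisfied.

1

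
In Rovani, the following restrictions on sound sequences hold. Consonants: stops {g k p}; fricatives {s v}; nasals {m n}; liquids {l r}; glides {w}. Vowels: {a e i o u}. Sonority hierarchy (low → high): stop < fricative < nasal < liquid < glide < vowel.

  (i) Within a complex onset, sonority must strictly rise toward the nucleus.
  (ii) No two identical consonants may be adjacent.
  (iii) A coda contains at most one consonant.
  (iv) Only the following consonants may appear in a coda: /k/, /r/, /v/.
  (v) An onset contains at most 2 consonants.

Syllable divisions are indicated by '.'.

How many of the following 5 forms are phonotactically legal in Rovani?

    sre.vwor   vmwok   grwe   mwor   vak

sre.vwor — σ1 onset /sr/ (2→4 rises), coda /∅/ ok; σ2 onset /vw/ (2→5 rises), coda /r/ ok → phonotactically legal
vmwok — violates constraint (v): syllable 1 onset /vmw/ has 3 consonants (> 2) → phonotactically illegal
grwe — violates constraint (v): syllable 1 onset /grw/ has 3 consonants (> 2) → phonotactically illegal
mwor — σ1 onset /mw/ (3→5 rises), coda /r/ ok → phonotactically legal
vak — σ1 onset /v/, coda /k/ ok → phonotactically legal
Phonotactically legal: sre.vwor, mwor, vak → 3.

3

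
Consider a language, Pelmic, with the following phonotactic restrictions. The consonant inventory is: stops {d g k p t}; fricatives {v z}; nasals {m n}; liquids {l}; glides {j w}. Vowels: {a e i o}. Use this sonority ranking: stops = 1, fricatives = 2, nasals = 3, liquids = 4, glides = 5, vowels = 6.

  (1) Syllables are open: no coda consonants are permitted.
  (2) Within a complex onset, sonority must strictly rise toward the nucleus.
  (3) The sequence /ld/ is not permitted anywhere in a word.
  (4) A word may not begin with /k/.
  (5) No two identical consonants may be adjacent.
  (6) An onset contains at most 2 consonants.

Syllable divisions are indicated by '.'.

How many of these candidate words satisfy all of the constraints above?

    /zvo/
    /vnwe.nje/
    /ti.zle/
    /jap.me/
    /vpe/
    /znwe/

/zvo/ — violates constraint 2: syllable 1 onset /zv/: /z/ (fricative, 2) → /v/ (fricative, 2) does not rise → illicit
/vnwe.nje/ — violates constraint 6: syllable 1 onset /vnw/ has 3 consonants (> 2) → illicit
/ti.zle/ — σ1 onset /t/, coda /∅/ ok; σ2 onset /zl/ (2→4 rises), coda /∅/ ok → licit
/jap.me/ — violates constraint 1: syllable 1 coda /p/ has 1 consonant (> 0) → illicit
/vpe/ — violates constraint 2: syllable 1 onset /vp/: /v/ (fricative, 2) → /p/ (stop, 1) does not rise → illicit
/znwe/ — violates constraint 6: syllable 1 onset /znw/ has 3 consonants (> 2) → illicit
Licit: /ti.zle/ → 1.

1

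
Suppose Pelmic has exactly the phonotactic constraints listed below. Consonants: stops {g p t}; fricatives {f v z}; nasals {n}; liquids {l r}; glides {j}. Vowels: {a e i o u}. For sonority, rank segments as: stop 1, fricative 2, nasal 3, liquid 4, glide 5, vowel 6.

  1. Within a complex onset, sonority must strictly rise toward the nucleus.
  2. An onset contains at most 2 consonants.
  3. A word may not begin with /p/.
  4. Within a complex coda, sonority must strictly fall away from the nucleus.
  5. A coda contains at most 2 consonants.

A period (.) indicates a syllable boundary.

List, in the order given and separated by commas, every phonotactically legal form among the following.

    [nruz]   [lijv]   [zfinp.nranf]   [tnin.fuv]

[nruz] — σ1 onset /nr/ (3→4 rises), coda /z/ ok → phonotactically legal
[lijv] — σ1 onset /l/, coda /jv/ (5→2 falls) ok → phonotactically legal
[zfinp.nranf] — violates constraint 1: syllable 1 onset /zf/: /z/ (fricative, 2) → /f/ (fricative, 2) does not rise → phonotactically illegal
[tnin.fuv] — σ1 onset /tn/ (1→3 rises), coda /n/ ok; σ2 onset /f/, coda /v/ ok → phonotactically legal

[nruz], [lijv], [tnin.fuv]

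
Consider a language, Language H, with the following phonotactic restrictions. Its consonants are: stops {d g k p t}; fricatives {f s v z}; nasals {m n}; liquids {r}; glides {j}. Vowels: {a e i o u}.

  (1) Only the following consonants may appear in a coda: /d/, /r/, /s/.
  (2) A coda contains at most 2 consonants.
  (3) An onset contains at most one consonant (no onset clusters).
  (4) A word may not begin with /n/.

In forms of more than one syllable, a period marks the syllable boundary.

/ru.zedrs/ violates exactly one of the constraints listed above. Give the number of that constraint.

2

/ru.zedrs/: syllable 2 coda /drs/ has 3 consonants (> 2).
This is a violation of constraint 2: "A coda contains at most 2 consonants."
The remaining constraints (1, 3, 4) are satisfied.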